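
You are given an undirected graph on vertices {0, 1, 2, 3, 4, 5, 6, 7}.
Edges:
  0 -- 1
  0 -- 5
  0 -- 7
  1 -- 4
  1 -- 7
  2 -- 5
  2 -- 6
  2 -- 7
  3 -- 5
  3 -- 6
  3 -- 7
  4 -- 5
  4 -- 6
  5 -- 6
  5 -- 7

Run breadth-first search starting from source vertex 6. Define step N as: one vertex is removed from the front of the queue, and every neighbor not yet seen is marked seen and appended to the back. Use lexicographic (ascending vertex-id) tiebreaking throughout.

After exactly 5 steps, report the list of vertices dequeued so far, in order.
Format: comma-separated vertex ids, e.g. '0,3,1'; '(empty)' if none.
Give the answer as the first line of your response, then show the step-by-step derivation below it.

6,2,3,4,5

step 1: dequeue 6; queue=[2,3,4,5]; order=6
step 2: dequeue 2; queue=[3,4,5,7]; order=6,2
step 3: dequeue 3; queue=[4,5,7]; order=6,2,3
step 4: dequeue 4; queue=[5,7,1]; order=6,2,3,4
step 5: dequeue 5; queue=[7,1,0]; order=6,2,3,4,5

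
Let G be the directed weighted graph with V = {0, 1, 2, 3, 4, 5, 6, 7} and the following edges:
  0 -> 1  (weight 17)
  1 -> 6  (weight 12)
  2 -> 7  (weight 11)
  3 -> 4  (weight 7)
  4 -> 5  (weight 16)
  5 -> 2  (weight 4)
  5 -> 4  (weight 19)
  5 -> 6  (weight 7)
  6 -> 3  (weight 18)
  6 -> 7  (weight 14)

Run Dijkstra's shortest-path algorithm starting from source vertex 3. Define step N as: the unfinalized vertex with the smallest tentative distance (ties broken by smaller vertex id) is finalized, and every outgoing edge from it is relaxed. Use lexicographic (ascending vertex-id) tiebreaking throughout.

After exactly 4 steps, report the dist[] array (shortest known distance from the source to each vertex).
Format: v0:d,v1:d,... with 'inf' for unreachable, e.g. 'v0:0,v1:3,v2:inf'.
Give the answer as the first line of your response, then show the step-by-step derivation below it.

v0:inf,v1:inf,v2:27,v3:0,v4:7,v5:23,v6:30,v7:38

step 1: dist = v0:inf,v1:inf,v2:inf,v3:0,v4:7,v5:inf,v6:inf,v7:inf
step 2: dist = v0:inf,v1:inf,v2:inf,v3:0,v4:7,v5:23,v6:inf,v7:inf
step 3: dist = v0:inf,v1:inf,v2:27,v3:0,v4:7,v5:23,v6:30,v7:inf
step 4: dist = v0:inf,v1:inf,v2:27,v3:0,v4:7,v5:23,v6:30,v7:38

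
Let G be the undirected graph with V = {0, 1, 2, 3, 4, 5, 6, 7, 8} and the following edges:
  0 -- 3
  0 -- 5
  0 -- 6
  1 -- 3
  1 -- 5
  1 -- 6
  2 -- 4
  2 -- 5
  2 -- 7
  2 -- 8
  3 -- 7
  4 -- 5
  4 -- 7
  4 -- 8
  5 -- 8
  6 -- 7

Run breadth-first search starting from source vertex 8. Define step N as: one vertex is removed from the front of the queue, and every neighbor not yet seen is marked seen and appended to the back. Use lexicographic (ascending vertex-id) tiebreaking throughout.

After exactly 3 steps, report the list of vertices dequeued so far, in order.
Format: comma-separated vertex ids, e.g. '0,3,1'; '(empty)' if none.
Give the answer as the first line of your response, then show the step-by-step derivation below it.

8,2,4

step 1: dequeue 8; queue=[2,4,5]; order=8
step 2: dequeue 2; queue=[4,5,7]; order=8,2
step 3: dequeue 4; queue=[5,7]; order=8,2,4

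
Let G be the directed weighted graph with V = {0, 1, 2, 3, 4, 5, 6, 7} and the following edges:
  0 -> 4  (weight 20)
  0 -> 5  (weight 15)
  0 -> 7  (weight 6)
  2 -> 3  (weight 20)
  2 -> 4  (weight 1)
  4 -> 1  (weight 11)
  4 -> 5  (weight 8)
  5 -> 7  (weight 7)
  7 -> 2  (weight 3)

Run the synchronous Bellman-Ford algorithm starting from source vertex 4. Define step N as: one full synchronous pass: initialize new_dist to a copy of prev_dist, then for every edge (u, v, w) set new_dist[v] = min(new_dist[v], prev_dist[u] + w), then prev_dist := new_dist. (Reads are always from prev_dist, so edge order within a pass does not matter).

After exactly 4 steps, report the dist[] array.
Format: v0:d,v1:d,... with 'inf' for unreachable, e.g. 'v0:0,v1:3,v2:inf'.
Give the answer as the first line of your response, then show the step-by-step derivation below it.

v0:inf,v1:11,v2:18,v3:38,v4:0,v5:8,v6:inf,v7:15

step 1: dist = v0:inf,v1:11,v2:inf,v3:inf,v4:0,v5:8,v6:inf,v7:inf
step 2: dist = v0:inf,v1:11,v2:inf,v3:inf,v4:0,v5:8,v6:inf,v7:15
step 3: dist = v0:inf,v1:11,v2:18,v3:inf,v4:0,v5:8,v6:inf,v7:15
step 4: dist = v0:inf,v1:11,v2:18,v3:38,v4:0,v5:8,v6:inf,v7:15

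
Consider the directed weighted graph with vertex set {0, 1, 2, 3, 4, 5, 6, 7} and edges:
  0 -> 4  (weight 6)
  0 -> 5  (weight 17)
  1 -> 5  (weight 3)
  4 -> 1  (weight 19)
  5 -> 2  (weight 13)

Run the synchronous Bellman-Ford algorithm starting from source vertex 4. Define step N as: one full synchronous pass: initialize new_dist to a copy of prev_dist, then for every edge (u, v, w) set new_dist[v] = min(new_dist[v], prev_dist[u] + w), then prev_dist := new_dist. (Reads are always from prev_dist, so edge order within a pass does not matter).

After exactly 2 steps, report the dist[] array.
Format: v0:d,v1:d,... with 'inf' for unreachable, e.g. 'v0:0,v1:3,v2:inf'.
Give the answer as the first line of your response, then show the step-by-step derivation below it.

v0:inf,v1:19,v2:inf,v3:inf,v4:0,v5:22,v6:inf,v7:inf

step 1: dist = v0:inf,v1:19,v2:inf,v3:inf,v4:0,v5:inf,v6:inf,v7:inf
step 2: dist = v0:inf,v1:19,v2:inf,v3:inf,v4:0,v5:22,v6:inf,v7:inf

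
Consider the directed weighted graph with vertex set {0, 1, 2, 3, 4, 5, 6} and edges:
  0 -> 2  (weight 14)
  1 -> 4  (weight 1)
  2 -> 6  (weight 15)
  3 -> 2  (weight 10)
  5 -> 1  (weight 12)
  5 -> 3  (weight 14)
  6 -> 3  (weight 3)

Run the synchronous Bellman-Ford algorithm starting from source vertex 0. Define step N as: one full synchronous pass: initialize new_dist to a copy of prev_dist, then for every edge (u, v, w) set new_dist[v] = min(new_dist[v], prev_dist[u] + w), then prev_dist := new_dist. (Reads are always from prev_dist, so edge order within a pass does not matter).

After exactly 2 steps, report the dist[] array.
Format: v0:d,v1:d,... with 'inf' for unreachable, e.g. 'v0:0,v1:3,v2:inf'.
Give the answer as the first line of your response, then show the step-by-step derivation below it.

v0:0,v1:inf,v2:14,v3:inf,v4:inf,v5:inf,v6:29

step 1: dist = v0:0,v1:inf,v2:14,v3:inf,v4:inf,v5:inf,v6:inf
step 2: dist = v0:0,v1:inf,v2:14,v3:inf,v4:inf,v5:inf,v6:29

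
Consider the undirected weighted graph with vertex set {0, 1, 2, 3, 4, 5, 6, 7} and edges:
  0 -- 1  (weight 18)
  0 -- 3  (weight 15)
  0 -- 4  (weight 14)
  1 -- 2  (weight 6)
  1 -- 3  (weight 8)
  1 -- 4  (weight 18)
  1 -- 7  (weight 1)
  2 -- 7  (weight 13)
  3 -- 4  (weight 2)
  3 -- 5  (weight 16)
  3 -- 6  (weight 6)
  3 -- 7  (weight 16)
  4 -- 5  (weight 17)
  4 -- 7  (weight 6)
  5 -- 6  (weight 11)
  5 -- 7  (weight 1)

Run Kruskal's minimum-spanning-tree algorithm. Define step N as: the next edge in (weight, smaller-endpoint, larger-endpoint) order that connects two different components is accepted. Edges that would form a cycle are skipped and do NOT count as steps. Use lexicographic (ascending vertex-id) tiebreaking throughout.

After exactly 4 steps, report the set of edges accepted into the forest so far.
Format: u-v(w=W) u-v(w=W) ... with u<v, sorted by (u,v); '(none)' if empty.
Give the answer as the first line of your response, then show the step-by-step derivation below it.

1-2(w=6) 1-7(w=1) 3-4(w=2) 5-7(w=1)

step 1: add edge 1-7 (w=1); MST = {1-7(w=1)}
step 2: add edge 5-7 (w=1); MST = {1-7(w=1) 5-7(w=1)}
step 3: add edge 3-4 (w=2); MST = {1-7(w=1) 3-4(w=2) 5-7(w=1)}
step 4: add edge 1-2 (w=6); MST = {1-2(w=6) 1-7(w=1) 3-4(w=2) 5-7(w=1)}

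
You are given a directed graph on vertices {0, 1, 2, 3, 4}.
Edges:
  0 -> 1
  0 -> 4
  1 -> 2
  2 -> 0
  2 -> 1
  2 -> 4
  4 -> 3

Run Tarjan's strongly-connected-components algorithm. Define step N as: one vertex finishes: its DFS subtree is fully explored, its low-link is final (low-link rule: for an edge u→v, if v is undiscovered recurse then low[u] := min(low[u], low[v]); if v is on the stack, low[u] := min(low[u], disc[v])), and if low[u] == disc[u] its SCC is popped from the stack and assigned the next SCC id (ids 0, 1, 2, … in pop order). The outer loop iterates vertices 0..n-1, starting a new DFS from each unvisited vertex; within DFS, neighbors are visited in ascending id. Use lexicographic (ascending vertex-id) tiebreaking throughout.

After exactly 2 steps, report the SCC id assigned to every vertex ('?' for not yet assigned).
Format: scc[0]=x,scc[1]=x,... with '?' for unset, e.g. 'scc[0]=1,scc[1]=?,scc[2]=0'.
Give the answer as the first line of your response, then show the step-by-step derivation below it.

scc[0]=?,scc[1]=?,scc[2]=?,scc[3]=0,scc[4]=1

step 1: low=(low[0]=0,low[1]=1,low[2]=0,low[3]=4,low[4]=3); scc=(scc[0]=?,scc[1]=?,scc[2]=?,scc[3]=0,scc[4]=?)
step 2: low=(low[0]=0,low[1]=1,low[2]=0,low[3]=4,low[4]=3); scc=(scc[0]=?,scc[1]=?,scc[2]=?,scc[3]=0,scc[4]=1)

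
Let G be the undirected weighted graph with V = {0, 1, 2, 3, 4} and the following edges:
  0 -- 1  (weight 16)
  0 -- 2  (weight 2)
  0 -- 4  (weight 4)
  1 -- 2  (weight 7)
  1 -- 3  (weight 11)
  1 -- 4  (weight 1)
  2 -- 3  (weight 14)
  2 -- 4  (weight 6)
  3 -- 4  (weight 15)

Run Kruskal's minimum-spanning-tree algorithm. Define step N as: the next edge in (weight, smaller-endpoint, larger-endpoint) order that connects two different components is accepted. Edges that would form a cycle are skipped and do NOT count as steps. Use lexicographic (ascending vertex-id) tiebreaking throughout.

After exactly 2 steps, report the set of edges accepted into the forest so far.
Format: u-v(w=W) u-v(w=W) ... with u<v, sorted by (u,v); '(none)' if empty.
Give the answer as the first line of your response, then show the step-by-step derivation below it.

0-2(w=2) 1-4(w=1)

step 1: add edge 1-4 (w=1); MST = {1-4(w=1)}
step 2: add edge 0-2 (w=2); MST = {0-2(w=2) 1-4(w=1)}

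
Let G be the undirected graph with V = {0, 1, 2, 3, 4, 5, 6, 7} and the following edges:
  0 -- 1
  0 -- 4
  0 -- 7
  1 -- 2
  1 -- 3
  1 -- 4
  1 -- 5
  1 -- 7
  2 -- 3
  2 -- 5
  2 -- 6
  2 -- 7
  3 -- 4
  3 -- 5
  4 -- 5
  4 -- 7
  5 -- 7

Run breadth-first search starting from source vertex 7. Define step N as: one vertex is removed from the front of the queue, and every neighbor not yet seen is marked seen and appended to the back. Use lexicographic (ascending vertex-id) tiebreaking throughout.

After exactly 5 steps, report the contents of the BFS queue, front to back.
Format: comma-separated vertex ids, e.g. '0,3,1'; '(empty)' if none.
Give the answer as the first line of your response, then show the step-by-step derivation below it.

5,3,6

step 1: dequeue 7; queue=[0,1,2,4,5]; order=7
step 2: dequeue 0; queue=[1,2,4,5]; order=7,0
step 3: dequeue 1; queue=[2,4,5,3]; order=7,0,1
step 4: dequeue 2; queue=[4,5,3,6]; order=7,0,1,2
step 5: dequeue 4; queue=[5,3,6]; order=7,0,1,2,4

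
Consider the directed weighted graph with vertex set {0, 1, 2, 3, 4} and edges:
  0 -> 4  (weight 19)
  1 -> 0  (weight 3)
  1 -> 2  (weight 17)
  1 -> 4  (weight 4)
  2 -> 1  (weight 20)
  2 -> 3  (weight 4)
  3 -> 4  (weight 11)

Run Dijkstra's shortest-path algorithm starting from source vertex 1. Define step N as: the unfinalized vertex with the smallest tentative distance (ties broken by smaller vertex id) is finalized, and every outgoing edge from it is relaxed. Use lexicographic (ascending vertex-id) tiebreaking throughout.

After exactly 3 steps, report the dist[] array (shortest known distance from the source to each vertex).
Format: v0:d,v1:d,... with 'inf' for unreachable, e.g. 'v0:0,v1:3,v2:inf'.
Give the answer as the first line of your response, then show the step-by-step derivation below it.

v0:3,v1:0,v2:17,v3:inf,v4:4

step 1: dist = v0:3,v1:0,v2:17,v3:inf,v4:4
step 2: dist = v0:3,v1:0,v2:17,v3:inf,v4:4
step 3: dist = v0:3,v1:0,v2:17,v3:inf,v4:4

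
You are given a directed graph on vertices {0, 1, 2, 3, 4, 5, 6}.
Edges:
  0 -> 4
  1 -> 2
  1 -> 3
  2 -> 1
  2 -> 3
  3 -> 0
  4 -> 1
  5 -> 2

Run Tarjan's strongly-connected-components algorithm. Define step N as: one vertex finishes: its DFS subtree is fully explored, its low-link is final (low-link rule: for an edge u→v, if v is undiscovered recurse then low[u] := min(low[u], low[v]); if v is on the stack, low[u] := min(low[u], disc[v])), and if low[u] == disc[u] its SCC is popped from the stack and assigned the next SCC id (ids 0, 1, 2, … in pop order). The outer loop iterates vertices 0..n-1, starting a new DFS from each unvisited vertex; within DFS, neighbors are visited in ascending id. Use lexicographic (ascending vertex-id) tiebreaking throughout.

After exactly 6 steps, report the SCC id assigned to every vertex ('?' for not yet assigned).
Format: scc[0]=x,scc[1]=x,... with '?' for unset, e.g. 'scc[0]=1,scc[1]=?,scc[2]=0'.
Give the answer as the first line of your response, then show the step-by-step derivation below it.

scc[0]=0,scc[1]=0,scc[2]=0,scc[3]=0,scc[4]=0,scc[5]=1,scc[6]=?

step 1: low=(low[0]=0,low[1]=2,low[2]=2,low[3]=0,low[4]=1,low[5]=?,low[6]=?); scc=(scc[0]=?,scc[1]=?,scc[2]=?,scc[3]=?,scc[4]=?,scc[5]=?,scc[6]=?)
step 2: low=(low[0]=0,low[1]=2,low[2]=0,low[3]=0,low[4]=1,low[5]=?,low[6]=?); scc=(scc[0]=?,scc[1]=?,scc[2]=?,scc[3]=?,scc[4]=?,scc[5]=?,scc[6]=?)
step 3: low=(low[0]=0,low[1]=0,low[2]=0,low[3]=0,low[4]=1,low[5]=?,low[6]=?); scc=(scc[0]=?,scc[1]=?,scc[2]=?,scc[3]=?,scc[4]=?,scc[5]=?,scc[6]=?)
step 4: low=(low[0]=0,low[1]=0,low[2]=0,low[3]=0,low[4]=0,low[5]=?,low[6]=?); scc=(scc[0]=?,scc[1]=?,scc[2]=?,scc[3]=?,scc[4]=?,scc[5]=?,scc[6]=?)
step 5: low=(low[0]=0,low[1]=0,low[2]=0,low[3]=0,low[4]=0,low[5]=?,low[6]=?); scc=(scc[0]=0,scc[1]=0,scc[2]=0,scc[3]=0,scc[4]=0,scc[5]=?,scc[6]=?)
step 6: low=(low[0]=0,low[1]=0,low[2]=0,low[3]=0,low[4]=0,low[5]=5,low[6]=?); scc=(scc[0]=0,scc[1]=0,scc[2]=0,scc[3]=0,scc[4]=0,scc[5]=1,scc[6]=?)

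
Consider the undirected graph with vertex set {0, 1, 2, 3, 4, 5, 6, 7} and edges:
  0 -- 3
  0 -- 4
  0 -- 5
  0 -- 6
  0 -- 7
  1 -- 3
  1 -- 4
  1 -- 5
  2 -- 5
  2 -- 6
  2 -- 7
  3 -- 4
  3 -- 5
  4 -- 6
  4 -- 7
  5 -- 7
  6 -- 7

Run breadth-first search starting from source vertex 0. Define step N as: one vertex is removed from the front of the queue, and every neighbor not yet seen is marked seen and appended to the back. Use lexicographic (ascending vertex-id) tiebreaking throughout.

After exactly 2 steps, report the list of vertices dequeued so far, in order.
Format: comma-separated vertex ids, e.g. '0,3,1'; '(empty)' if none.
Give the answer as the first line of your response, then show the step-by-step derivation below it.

0,3

step 1: dequeue 0; queue=[3,4,5,6,7]; order=0
step 2: dequeue 3; queue=[4,5,6,7,1]; order=0,3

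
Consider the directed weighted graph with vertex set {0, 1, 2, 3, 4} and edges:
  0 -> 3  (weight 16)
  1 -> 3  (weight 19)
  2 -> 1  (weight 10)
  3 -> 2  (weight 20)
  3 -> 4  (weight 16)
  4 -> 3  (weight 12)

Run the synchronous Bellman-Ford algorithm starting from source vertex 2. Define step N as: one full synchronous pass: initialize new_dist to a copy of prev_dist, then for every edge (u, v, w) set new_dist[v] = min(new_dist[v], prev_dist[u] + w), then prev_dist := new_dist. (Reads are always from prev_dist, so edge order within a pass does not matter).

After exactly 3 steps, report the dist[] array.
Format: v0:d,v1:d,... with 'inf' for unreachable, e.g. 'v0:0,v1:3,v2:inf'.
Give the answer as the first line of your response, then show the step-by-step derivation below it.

v0:inf,v1:10,v2:0,v3:29,v4:45

step 1: dist = v0:inf,v1:10,v2:0,v3:inf,v4:inf
step 2: dist = v0:inf,v1:10,v2:0,v3:29,v4:inf
step 3: dist = v0:inf,v1:10,v2:0,v3:29,v4:45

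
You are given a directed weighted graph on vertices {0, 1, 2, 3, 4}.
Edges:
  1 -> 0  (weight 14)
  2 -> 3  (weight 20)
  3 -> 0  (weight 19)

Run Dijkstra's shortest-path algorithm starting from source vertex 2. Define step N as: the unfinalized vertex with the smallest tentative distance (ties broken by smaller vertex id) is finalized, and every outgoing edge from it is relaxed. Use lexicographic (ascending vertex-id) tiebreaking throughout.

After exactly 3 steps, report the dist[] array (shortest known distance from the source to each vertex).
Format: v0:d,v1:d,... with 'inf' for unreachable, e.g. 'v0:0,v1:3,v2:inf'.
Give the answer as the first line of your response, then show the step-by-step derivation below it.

v0:39,v1:inf,v2:0,v3:20,v4:inf

step 1: dist = v0:inf,v1:inf,v2:0,v3:20,v4:inf
step 2: dist = v0:39,v1:inf,v2:0,v3:20,v4:inf
step 3: dist = v0:39,v1:inf,v2:0,v3:20,v4:inf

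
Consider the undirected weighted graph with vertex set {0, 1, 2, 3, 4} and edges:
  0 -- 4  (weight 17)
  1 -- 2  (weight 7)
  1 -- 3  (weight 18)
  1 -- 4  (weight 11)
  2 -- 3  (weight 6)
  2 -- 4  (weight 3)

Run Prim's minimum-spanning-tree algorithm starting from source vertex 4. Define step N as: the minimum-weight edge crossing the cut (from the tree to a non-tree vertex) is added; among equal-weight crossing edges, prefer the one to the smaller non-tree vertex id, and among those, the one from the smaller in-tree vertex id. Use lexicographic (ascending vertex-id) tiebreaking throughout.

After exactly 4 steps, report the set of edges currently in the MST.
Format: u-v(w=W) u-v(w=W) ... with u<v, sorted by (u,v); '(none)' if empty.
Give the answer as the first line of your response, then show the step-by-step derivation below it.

0-4(w=17) 1-2(w=7) 2-3(w=6) 2-4(w=3)

step 1: add edge 2-4 (w=3); MST = {2-4(w=3)}
step 2: add edge 2-3 (w=6); MST = {2-3(w=6) 2-4(w=3)}
step 3: add edge 1-2 (w=7); MST = {1-2(w=7) 2-3(w=6) 2-4(w=3)}
step 4: add edge 0-4 (w=17); MST = {0-4(w=17) 1-2(w=7) 2-3(w=6) 2-4(w=3)}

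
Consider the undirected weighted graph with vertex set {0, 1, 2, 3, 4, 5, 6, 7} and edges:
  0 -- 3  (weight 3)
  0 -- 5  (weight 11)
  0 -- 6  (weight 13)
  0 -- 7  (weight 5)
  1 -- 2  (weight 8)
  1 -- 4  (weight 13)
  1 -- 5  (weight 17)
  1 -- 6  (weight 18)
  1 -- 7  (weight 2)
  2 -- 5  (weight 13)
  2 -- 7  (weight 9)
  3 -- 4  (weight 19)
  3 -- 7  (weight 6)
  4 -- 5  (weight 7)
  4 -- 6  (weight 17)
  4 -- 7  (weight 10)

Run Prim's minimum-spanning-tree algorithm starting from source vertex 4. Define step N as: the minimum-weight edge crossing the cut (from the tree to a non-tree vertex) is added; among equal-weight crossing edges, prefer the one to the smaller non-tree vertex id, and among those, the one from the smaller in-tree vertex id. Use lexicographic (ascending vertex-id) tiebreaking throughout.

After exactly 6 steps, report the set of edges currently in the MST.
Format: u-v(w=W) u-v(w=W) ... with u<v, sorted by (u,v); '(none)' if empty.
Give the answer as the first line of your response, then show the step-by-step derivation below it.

0-3(w=3) 0-7(w=5) 1-2(w=8) 1-7(w=2) 4-5(w=7) 4-7(w=10)

step 1: add edge 4-5 (w=7); MST = {4-5(w=7)}
step 2: add edge 4-7 (w=10); MST = {4-5(w=7) 4-7(w=10)}
step 3: add edge 1-7 (w=2); MST = {1-7(w=2) 4-5(w=7) 4-7(w=10)}
step 4: add edge 0-7 (w=5); MST = {0-7(w=5) 1-7(w=2) 4-5(w=7) 4-7(w=10)}
step 5: add edge 0-3 (w=3); MST = {0-3(w=3) 0-7(w=5) 1-7(w=2) 4-5(w=7) 4-7(w=10)}
step 6: add edge 1-2 (w=8); MST = {0-3(w=3) 0-7(w=5) 1-2(w=8) 1-7(w=2) 4-5(w=7) 4-7(w=10)}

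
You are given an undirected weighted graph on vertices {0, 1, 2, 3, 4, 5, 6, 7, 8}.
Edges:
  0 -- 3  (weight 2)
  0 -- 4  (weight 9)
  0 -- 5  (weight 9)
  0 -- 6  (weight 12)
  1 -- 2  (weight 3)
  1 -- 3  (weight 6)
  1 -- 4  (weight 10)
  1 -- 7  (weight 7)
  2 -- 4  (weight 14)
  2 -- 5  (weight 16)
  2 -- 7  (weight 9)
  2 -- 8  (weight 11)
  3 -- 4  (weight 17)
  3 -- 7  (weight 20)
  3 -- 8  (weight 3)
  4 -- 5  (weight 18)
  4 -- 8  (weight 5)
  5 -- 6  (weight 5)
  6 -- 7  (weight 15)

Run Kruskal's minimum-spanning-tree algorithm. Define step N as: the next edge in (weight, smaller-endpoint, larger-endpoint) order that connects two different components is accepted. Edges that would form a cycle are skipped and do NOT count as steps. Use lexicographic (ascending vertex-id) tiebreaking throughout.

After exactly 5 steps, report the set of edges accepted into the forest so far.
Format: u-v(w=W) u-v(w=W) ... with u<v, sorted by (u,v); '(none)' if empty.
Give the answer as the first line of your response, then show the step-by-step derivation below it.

0-3(w=2) 1-2(w=3) 3-8(w=3) 4-8(w=5) 5-6(w=5)

step 1: add edge 0-3 (w=2); MST = {0-3(w=2)}
step 2: add edge 1-2 (w=3); MST = {0-3(w=2) 1-2(w=3)}
step 3: add edge 3-8 (w=3); MST = {0-3(w=2) 1-2(w=3) 3-8(w=3)}
step 4: add edge 4-8 (w=5); MST = {0-3(w=2) 1-2(w=3) 3-8(w=3) 4-8(w=5)}
step 5: add edge 5-6 (w=5); MST = {0-3(w=2) 1-2(w=3) 3-8(w=3) 4-8(w=5) 5-6(w=5)}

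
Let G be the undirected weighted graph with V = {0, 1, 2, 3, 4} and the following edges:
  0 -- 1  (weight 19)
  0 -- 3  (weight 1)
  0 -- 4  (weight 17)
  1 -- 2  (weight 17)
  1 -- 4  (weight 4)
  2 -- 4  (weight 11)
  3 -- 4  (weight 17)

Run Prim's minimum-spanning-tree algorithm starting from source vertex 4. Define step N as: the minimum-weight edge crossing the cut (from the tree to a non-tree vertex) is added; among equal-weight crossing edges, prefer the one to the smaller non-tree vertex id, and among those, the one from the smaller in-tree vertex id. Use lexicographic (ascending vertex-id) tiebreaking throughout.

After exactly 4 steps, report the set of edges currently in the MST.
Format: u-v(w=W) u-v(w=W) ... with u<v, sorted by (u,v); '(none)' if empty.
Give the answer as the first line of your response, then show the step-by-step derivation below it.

0-3(w=1) 0-4(w=17) 1-4(w=4) 2-4(w=11)

step 1: add edge 1-4 (w=4); MST = {1-4(w=4)}
step 2: add edge 2-4 (w=11); MST = {1-4(w=4) 2-4(w=11)}
step 3: add edge 0-4 (w=17); MST = {0-4(w=17) 1-4(w=4) 2-4(w=11)}
step 4: add edge 0-3 (w=1); MST = {0-3(w=1) 0-4(w=17) 1-4(w=4) 2-4(w=11)}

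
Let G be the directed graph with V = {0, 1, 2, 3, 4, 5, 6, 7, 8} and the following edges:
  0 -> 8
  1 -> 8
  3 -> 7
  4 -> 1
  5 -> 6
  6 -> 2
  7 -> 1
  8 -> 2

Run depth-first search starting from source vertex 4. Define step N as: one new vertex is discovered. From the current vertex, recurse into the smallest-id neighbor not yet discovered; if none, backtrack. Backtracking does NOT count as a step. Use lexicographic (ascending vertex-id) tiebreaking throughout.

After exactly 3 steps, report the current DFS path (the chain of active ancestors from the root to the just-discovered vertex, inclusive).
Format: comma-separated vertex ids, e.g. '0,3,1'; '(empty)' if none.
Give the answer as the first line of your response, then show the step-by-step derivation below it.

4,1,8

step 1: discover 4; path=4; order=4
step 2: discover 1; path=4>1; order=4,1
step 3: discover 8; path=4>1>8; order=4,1,8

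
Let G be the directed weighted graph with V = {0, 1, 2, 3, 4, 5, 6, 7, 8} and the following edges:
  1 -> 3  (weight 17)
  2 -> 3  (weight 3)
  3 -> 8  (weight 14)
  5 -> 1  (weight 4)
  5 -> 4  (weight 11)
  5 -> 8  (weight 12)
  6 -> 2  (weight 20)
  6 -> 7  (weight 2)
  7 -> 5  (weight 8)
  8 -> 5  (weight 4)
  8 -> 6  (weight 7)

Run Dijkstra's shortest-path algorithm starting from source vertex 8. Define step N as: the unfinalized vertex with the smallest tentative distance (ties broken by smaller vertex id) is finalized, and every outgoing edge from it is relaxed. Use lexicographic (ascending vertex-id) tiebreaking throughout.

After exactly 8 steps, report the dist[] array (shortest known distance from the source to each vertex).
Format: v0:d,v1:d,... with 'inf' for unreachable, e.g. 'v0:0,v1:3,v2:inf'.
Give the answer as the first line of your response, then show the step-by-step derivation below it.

v0:inf,v1:8,v2:27,v3:25,v4:15,v5:4,v6:7,v7:9,v8:0

step 1: dist = v0:inf,v1:inf,v2:inf,v3:inf,v4:inf,v5:4,v6:7,v7:inf,v8:0
step 2: dist = v0:inf,v1:8,v2:inf,v3:inf,v4:15,v5:4,v6:7,v7:inf,v8:0
step 3: dist = v0:inf,v1:8,v2:27,v3:inf,v4:15,v5:4,v6:7,v7:9,v8:0
step 4: dist = v0:inf,v1:8,v2:27,v3:25,v4:15,v5:4,v6:7,v7:9,v8:0
step 5: dist = v0:inf,v1:8,v2:27,v3:25,v4:15,v5:4,v6:7,v7:9,v8:0
step 6: dist = v0:inf,v1:8,v2:27,v3:25,v4:15,v5:4,v6:7,v7:9,v8:0
step 7: dist = v0:inf,v1:8,v2:27,v3:25,v4:15,v5:4,v6:7,v7:9,v8:0
step 8: dist = v0:inf,v1:8,v2:27,v3:25,v4:15,v5:4,v6:7,v7:9,v8:0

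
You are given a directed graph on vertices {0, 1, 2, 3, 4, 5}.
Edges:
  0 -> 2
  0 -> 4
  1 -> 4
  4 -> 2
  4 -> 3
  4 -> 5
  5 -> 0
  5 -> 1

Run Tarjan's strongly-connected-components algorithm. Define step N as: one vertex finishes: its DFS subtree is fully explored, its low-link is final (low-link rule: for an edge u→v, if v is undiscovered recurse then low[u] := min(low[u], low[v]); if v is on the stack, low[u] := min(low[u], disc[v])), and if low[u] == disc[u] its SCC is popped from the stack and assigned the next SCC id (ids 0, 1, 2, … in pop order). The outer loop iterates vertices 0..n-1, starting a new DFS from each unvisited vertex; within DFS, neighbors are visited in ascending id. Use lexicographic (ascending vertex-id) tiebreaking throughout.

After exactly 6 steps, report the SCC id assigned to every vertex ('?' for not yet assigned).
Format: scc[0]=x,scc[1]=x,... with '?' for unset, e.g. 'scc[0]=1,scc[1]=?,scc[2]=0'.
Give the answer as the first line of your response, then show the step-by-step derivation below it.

scc[0]=2,scc[1]=2,scc[2]=0,scc[3]=1,scc[4]=2,scc[5]=2

step 1: low=(low[0]=0,low[1]=?,low[2]=1,low[3]=?,low[4]=?,low[5]=?); scc=(scc[0]=?,scc[1]=?,scc[2]=0,scc[3]=?,scc[4]=?,scc[5]=?)
step 2: low=(low[0]=0,low[1]=?,low[2]=1,low[3]=3,low[4]=2,low[5]=?); scc=(scc[0]=?,scc[1]=?,scc[2]=0,scc[3]=1,scc[4]=?,scc[5]=?)
step 3: low=(low[0]=0,low[1]=2,low[2]=1,low[3]=3,low[4]=2,low[5]=0); scc=(scc[0]=?,scc[1]=?,scc[2]=0,scc[3]=1,scc[4]=?,scc[5]=?)
step 4: low=(low[0]=0,low[1]=2,low[2]=1,low[3]=3,low[4]=2,low[5]=0); scc=(scc[0]=?,scc[1]=?,scc[2]=0,scc[3]=1,scc[4]=?,scc[5]=?)
step 5: low=(low[0]=0,low[1]=2,low[2]=1,low[3]=3,low[4]=0,low[5]=0); scc=(scc[0]=?,scc[1]=?,scc[2]=0,scc[3]=1,scc[4]=?,scc[5]=?)
step 6: low=(low[0]=0,low[1]=2,low[2]=1,low[3]=3,low[4]=0,low[5]=0); scc=(scc[0]=2,scc[1]=2,scc[2]=0,scc[3]=1,scc[4]=2,scc[5]=2)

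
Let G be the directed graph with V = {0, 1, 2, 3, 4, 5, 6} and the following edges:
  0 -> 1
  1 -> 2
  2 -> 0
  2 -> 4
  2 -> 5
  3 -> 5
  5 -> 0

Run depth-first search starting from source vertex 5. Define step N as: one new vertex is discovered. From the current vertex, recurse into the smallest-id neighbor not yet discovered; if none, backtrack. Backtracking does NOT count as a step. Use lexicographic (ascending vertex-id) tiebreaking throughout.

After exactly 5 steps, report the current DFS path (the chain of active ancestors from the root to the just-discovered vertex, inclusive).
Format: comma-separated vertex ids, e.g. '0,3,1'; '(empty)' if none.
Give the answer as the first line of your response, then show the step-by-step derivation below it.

5,0,1,2,4

step 1: discover 5; path=5; order=5
step 2: discover 0; path=5>0; order=5,0
step 3: discover 1; path=5>0>1; order=5,0,1
step 4: discover 2; path=5>0>1>2; order=5,0,1,2
step 5: discover 4; path=5>0>1>2>4; order=5,0,1,2,4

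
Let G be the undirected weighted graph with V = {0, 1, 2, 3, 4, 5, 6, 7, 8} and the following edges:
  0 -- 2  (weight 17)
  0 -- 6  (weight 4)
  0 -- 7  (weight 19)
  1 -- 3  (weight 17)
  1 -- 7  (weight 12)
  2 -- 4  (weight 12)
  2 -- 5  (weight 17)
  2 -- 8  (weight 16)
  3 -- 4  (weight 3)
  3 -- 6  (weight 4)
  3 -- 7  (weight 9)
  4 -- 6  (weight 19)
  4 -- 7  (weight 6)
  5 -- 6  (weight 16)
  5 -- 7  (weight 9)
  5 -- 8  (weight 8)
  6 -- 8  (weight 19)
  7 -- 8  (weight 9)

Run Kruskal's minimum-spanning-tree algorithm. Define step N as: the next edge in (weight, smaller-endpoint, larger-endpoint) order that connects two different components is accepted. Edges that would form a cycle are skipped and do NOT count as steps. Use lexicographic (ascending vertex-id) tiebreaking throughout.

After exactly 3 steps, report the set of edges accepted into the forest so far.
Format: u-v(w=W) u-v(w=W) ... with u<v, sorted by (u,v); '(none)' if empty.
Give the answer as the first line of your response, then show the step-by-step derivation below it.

0-6(w=4) 3-4(w=3) 3-6(w=4)

step 1: add edge 3-4 (w=3); MST = {3-4(w=3)}
step 2: add edge 0-6 (w=4); MST = {0-6(w=4) 3-4(w=3)}
step 3: add edge 3-6 (w=4); MST = {0-6(w=4) 3-4(w=3) 3-6(w=4)}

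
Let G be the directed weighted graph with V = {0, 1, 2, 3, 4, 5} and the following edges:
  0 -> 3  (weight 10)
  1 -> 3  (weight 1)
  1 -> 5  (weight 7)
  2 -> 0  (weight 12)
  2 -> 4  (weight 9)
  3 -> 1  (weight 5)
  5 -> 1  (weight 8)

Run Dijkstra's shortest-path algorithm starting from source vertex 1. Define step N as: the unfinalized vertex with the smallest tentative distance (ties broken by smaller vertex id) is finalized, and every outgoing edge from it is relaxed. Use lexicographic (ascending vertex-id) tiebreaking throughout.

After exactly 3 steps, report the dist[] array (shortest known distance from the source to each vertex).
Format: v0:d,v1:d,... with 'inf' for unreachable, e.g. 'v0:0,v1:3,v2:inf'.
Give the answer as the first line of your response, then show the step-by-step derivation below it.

v0:inf,v1:0,v2:inf,v3:1,v4:inf,v5:7

step 1: dist = v0:inf,v1:0,v2:inf,v3:1,v4:inf,v5:7
step 2: dist = v0:inf,v1:0,v2:inf,v3:1,v4:inf,v5:7
step 3: dist = v0:inf,v1:0,v2:inf,v3:1,v4:inf,v5:7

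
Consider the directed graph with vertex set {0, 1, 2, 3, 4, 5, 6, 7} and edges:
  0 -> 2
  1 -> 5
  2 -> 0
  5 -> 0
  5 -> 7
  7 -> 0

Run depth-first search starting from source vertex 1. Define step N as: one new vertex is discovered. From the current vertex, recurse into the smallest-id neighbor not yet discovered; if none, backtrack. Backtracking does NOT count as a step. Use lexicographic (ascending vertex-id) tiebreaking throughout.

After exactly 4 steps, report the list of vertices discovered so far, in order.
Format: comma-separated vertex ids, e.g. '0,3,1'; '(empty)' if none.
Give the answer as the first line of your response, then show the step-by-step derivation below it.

1,5,0,2

step 1: discover 1; path=1; order=1
step 2: discover 5; path=1>5; order=1,5
step 3: discover 0; path=1>5>0; order=1,5,0
step 4: discover 2; path=1>5>0>2; order=1,5,0,2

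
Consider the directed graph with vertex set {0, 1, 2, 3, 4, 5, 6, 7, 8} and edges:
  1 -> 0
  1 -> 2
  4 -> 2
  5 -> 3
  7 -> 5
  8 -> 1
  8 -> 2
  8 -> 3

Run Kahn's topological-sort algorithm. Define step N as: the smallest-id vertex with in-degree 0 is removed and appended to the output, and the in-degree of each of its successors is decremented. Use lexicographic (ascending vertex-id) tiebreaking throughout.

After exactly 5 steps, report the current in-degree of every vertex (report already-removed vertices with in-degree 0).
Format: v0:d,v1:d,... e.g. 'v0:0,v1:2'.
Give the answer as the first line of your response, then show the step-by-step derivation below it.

v0:1,v1:0,v2:1,v3:0,v4:0,v5:0,v6:0,v7:0,v8:0

step 1: output 4; order=[4]; indeg=(1,1,2,2,0,1,0,0,0)
step 2: output 6; order=[4,6]; indeg=(1,1,2,2,0,1,0,0,0)
step 3: output 7; order=[4,6,7]; indeg=(1,1,2,2,0,0,0,0,0)
step 4: output 5; order=[4,6,7,5]; indeg=(1,1,2,1,0,0,0,0,0)
step 5: output 8; order=[4,6,7,5,8]; indeg=(1,0,1,0,0,0,0,0,0)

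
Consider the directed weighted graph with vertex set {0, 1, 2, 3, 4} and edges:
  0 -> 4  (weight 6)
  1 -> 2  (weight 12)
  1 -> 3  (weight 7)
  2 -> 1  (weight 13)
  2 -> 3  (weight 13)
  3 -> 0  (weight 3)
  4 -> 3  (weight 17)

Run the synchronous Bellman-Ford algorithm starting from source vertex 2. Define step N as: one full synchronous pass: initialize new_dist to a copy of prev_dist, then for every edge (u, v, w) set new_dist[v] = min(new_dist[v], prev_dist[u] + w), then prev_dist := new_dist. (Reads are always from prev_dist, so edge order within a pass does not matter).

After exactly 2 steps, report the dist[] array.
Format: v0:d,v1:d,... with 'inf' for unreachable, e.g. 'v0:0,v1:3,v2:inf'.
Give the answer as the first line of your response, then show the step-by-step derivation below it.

v0:16,v1:13,v2:0,v3:13,v4:inf

step 1: dist = v0:inf,v1:13,v2:0,v3:13,v4:inf
step 2: dist = v0:16,v1:13,v2:0,v3:13,v4:inf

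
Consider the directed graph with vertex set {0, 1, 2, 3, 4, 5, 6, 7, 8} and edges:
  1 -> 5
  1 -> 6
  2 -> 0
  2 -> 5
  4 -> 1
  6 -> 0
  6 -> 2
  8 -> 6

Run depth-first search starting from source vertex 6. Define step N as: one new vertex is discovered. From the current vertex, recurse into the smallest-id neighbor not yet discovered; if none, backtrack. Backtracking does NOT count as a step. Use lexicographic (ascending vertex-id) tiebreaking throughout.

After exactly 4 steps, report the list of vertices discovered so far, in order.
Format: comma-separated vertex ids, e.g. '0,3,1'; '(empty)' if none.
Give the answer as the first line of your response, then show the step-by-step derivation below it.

6,0,2,5

step 1: discover 6; path=6; order=6
step 2: discover 0; path=6>0; order=6,0
step 3: discover 2; path=6>2; order=6,0,2
step 4: discover 5; path=6>2>5; order=6,0,2,5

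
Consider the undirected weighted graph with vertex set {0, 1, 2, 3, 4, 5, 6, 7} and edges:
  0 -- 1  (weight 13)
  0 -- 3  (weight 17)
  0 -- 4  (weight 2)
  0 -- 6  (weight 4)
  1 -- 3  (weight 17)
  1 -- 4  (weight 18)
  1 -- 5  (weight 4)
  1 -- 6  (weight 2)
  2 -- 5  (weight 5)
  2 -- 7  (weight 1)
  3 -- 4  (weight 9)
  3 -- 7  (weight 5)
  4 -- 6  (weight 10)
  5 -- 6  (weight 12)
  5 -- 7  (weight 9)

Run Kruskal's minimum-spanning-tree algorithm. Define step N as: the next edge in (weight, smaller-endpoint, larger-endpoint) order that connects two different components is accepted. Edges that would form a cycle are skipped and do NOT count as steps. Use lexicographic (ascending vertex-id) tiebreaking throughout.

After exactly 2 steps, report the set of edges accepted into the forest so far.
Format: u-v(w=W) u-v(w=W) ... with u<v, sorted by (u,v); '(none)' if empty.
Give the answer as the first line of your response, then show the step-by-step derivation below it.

0-4(w=2) 2-7(w=1)

step 1: add edge 2-7 (w=1); MST = {2-7(w=1)}
step 2: add edge 0-4 (w=2); MST = {0-4(w=2) 2-7(w=1)}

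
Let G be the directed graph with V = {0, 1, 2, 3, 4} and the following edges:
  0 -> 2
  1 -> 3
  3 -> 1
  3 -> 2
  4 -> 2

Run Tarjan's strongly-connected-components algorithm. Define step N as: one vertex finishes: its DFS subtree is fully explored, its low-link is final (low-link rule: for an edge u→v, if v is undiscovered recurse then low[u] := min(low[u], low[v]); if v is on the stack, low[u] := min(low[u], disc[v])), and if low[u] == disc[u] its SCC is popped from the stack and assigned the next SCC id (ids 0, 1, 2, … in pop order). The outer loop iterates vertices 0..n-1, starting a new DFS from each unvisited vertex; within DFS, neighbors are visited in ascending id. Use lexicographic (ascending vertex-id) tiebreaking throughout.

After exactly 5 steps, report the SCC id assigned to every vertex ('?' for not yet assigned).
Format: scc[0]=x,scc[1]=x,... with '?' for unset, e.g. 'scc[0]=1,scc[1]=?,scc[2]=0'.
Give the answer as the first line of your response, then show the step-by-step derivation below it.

scc[0]=1,scc[1]=2,scc[2]=0,scc[3]=2,scc[4]=3

step 1: low=(low[0]=0,low[1]=?,low[2]=1,low[3]=?,low[4]=?); scc=(scc[0]=?,scc[1]=?,scc[2]=0,scc[3]=?,scc[4]=?)
step 2: low=(low[0]=0,low[1]=?,low[2]=1,low[3]=?,low[4]=?); scc=(scc[0]=1,scc[1]=?,scc[2]=0,scc[3]=?,scc[4]=?)
step 3: low=(low[0]=0,low[1]=2,low[2]=1,low[3]=2,low[4]=?); scc=(scc[0]=1,scc[1]=?,scc[2]=0,scc[3]=?,scc[4]=?)
step 4: low=(low[0]=0,low[1]=2,low[2]=1,low[3]=2,low[4]=?); scc=(scc[0]=1,scc[1]=2,scc[2]=0,scc[3]=2,scc[4]=?)
step 5: low=(low[0]=0,low[1]=2,low[2]=1,low[3]=2,low[4]=4); scc=(scc[0]=1,scc[1]=2,scc[2]=0,scc[3]=2,scc[4]=3)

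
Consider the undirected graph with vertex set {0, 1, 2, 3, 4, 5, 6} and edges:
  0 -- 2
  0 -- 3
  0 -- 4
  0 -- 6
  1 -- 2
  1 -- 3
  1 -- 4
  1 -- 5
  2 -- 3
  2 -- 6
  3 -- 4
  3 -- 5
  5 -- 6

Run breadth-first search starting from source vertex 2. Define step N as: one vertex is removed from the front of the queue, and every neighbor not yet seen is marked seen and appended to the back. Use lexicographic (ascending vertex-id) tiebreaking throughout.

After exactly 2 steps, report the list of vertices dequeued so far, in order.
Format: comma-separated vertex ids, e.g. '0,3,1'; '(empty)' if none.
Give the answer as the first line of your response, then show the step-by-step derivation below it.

2,0

step 1: dequeue 2; queue=[0,1,3,6]; order=2
step 2: dequeue 0; queue=[1,3,6,4]; order=2,0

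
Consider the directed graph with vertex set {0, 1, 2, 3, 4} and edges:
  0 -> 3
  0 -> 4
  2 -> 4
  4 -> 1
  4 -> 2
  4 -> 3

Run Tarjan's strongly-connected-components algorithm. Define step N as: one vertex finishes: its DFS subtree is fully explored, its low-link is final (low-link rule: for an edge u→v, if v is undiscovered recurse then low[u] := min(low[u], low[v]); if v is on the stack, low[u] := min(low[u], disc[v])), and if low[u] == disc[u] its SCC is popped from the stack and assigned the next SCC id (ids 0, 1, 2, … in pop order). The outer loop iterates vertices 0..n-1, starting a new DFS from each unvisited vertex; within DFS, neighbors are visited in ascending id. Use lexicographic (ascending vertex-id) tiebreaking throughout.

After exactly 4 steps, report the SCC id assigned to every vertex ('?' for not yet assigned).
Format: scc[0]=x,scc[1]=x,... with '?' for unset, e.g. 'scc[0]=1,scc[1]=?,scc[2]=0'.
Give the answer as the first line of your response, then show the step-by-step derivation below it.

scc[0]=?,scc[1]=1,scc[2]=2,scc[3]=0,scc[4]=2

step 1: low=(low[0]=0,low[1]=?,low[2]=?,low[3]=1,low[4]=?); scc=(scc[0]=?,scc[1]=?,scc[2]=?,scc[3]=0,scc[4]=?)
step 2: low=(low[0]=0,low[1]=3,low[2]=?,low[3]=1,low[4]=2); scc=(scc[0]=?,scc[1]=1,scc[2]=?,scc[3]=0,scc[4]=?)
step 3: low=(low[0]=0,low[1]=3,low[2]=2,low[3]=1,low[4]=2); scc=(scc[0]=?,scc[1]=1,scc[2]=?,scc[3]=0,scc[4]=?)
step 4: low=(low[0]=0,low[1]=3,low[2]=2,low[3]=1,low[4]=2); scc=(scc[0]=?,scc[1]=1,scc[2]=2,scc[3]=0,scc[4]=2)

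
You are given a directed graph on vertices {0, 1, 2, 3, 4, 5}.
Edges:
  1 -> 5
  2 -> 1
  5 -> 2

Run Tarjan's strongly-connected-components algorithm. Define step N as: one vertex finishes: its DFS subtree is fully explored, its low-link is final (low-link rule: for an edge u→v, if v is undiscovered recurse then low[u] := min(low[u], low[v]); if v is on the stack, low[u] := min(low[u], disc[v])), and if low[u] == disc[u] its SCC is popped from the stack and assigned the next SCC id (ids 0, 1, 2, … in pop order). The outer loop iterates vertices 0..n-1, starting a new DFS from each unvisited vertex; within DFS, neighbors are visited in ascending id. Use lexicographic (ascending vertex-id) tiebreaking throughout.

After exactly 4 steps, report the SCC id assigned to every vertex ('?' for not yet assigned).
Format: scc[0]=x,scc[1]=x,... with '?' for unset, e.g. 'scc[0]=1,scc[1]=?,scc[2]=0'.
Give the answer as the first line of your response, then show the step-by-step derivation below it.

scc[0]=0,scc[1]=1,scc[2]=1,scc[3]=?,scc[4]=?,scc[5]=1

step 1: low=(low[0]=0,low[1]=?,low[2]=?,low[3]=?,low[4]=?,low[5]=?); scc=(scc[0]=0,scc[1]=?,scc[2]=?,scc[3]=?,scc[4]=?,scc[5]=?)
step 2: low=(low[0]=0,low[1]=1,low[2]=1,low[3]=?,low[4]=?,low[5]=2); scc=(scc[0]=0,scc[1]=?,scc[2]=?,scc[3]=?,scc[4]=?,scc[5]=?)
step 3: low=(low[0]=0,low[1]=1,low[2]=1,low[3]=?,low[4]=?,low[5]=1); scc=(scc[0]=0,scc[1]=?,scc[2]=?,scc[3]=?,scc[4]=?,scc[5]=?)
step 4: low=(low[0]=0,low[1]=1,low[2]=1,low[3]=?,low[4]=?,low[5]=1); scc=(scc[0]=0,scc[1]=1,scc[2]=1,scc[3]=?,scc[4]=?,scc[5]=1)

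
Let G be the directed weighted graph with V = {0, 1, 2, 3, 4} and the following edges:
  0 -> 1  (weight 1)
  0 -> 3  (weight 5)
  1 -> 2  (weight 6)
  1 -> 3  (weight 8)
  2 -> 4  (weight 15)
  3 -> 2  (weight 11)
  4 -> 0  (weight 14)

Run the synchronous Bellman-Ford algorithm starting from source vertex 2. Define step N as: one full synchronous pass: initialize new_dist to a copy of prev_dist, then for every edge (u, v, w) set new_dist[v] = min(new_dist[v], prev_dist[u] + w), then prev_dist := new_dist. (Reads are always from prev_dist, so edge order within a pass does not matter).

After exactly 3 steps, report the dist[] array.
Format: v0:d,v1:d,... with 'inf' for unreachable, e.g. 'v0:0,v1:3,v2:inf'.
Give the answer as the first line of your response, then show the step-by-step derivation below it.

v0:29,v1:30,v2:0,v3:34,v4:15

step 1: dist = v0:inf,v1:inf,v2:0,v3:inf,v4:15
step 2: dist = v0:29,v1:inf,v2:0,v3:inf,v4:15
step 3: dist = v0:29,v1:30,v2:0,v3:34,v4:15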